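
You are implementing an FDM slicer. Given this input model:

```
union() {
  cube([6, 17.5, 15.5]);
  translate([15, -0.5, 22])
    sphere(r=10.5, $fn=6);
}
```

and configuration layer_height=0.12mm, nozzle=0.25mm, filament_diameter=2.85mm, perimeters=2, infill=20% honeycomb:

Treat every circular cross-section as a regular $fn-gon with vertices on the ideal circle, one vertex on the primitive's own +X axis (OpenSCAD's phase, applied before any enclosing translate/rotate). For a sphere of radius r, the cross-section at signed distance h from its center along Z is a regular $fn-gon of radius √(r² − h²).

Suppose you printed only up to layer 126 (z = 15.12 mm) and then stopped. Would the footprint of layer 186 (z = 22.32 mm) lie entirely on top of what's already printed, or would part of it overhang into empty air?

part overhangs

Compare the two slices. At z = 15.12: the 6×17.5 cube contributes its full rectangle (area 105.00 mm²); the r=10.5 sphere at (15, -0.5) slices to a regular 6-gon of circumradius 7.932 (√(r²−h²) with h=6.88 from center) (area = (6/2)·7.932²·sin(360°/6) = 163.46 mm²); Taking the union: the 2 present regions are separate (no shared area or edge), so areas and boundary lengths simply add and each stays a separate island — area = 268.46 mm². At z = 22.32: the cube is absent (z outside [0, 15.5]); the sphere at (15, -0.5): section is a regular 6-gon, circumradius = √(r²−h²) = √(10.5²−0.32²) = 10.495 (area = (6/2)·10.495²·sin(360°/6) = 286.17 mm²); Taking the union: only the r=10.5 sphere at (15, -0.5) is present, so the union is just that shape — area = 286.17 mm². Checking containment: at z = 22.32 the cross-section extends beyond the z = 15.12 cross-section by about 121.45 mm².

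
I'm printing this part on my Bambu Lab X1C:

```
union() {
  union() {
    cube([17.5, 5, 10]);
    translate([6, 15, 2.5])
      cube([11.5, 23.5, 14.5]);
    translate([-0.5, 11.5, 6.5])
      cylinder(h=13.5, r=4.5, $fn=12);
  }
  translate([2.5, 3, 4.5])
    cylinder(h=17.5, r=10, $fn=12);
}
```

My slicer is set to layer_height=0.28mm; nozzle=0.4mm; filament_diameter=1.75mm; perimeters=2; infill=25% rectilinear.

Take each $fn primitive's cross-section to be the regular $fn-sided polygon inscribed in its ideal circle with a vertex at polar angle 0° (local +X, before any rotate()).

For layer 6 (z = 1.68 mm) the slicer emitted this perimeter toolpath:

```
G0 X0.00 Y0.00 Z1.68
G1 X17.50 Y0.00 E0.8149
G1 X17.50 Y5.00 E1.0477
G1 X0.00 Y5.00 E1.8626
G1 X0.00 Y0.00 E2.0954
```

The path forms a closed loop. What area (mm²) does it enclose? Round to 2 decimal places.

Apply the shoelace formula to the sequence of (X, Y) vertices; enclosed area = 87.50 mm².

87.50 mm²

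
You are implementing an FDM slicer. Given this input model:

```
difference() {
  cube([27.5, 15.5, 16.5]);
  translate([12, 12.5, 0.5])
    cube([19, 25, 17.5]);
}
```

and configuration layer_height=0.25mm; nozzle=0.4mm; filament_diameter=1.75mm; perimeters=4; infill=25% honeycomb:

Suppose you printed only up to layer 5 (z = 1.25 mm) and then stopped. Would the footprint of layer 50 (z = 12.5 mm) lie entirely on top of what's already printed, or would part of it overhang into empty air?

entirely on top

Compare the two slices. At z = 1.25: the 27.5×15.5 cube contributes its full rectangle (area 426.25 mm²); the cube at (12, 12.5) is present — its section is the full 19×25 rectangle (area 475.00 mm²); Taking the first minus the rest: starting from the 27.5×15.5 cube (426.25 mm²), the 19×25 cube at (12, 12.5) partially overlaps it — only the 46.50 mm² overlap (of its 475.00 mm²) is removed, clipping the outline — area = 379.75 mm². At z = 12.5: the 27.5×15.5 cube contributes its full rectangle (area 426.25 mm²); the cube at (12, 12.5) (footprint 19×25) is included at this height (area 475.00 mm²); Subtracting the remaining from the first: starting from the 27.5×15.5 cube (426.25 mm²), the 19×25 cube at (12, 12.5) partially overlaps it — only the 46.50 mm² overlap (of its 475.00 mm²) is removed, clipping the outline — area = 379.75 mm². Checking containment: the cross-section at z = 12.5 is a subset of the cross-section at z = 1.25.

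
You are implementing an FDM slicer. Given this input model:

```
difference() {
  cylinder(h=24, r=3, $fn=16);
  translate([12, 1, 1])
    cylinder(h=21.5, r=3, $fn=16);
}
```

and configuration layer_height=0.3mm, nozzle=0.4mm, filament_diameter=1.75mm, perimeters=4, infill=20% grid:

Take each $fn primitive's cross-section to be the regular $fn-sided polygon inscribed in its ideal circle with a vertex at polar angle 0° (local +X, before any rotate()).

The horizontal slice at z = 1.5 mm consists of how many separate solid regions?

1

At z = 1.5 mm: the r=3 cylinder contributes a regular 16-gon of circumradius 3; the r=3 cylinder at (12, 1) contributes a regular 16-gon of circumradius 3; Subtracting the remaining from the first: starting from the r=3 cylinder, the r=3 cylinder at (12, 1) misses the remaining region (no effect) — 1 connected region. The result has 1 disconnected region.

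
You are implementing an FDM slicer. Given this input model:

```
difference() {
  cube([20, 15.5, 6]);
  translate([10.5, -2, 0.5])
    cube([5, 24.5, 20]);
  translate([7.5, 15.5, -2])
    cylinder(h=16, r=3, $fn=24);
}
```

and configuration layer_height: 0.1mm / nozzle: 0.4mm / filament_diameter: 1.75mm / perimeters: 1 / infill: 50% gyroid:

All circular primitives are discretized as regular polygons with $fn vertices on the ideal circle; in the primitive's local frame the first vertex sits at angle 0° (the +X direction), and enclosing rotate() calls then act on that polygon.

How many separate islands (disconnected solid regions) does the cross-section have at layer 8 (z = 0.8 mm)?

2

At z = 0.8 mm: the cube (footprint 20×15.5) is included at this height; the cube at (10.5, -2) (footprint 5×24.5) is included at this height; the r=3 cylinder at (7.5, 15.5) contributes a regular 24-gon of circumradius 3; Taking the first minus the rest: starting from the 20×15.5 cube, the 5×24.5 cube at (10.5, -2) partially overlaps it — only the 77.50 mm² overlap (of its 122.50 mm²) is removed, clipping the outline; the r=3 cylinder at (7.5, 15.5) partially overlaps it — only the 13.98 mm² overlap (of its 27.95 mm²) is removed, clipping the outline — 2 connected regions. Overall, the cross-section has 2 separate islands. Island count = 2.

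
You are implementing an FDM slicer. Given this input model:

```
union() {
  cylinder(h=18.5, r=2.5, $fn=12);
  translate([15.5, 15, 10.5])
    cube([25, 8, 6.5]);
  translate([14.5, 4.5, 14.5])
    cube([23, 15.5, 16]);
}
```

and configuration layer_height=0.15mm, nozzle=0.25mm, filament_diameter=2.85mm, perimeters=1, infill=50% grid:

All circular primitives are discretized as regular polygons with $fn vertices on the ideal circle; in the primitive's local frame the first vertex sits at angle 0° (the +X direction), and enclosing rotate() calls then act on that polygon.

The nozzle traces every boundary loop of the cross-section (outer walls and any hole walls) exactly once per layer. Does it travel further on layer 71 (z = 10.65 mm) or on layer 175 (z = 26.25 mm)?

Layer 71 (z = 10.65): the r=2.5 cylinder gives a regular 12-gon of circumradius 2.5 (constant along its height) (perimeter = 2·12·2.500·sin(180°/12) = 15.53 mm); the cube at (15.5, 15) is present — its section is the full 25×8 rectangle (perimeter 66.00 mm); the cube at (14.5, 4.5) does not reach this height (z outside [14.5, 30.5]); Combining (union): the 2 present regions are separate (no shared area or edge), so areas and boundary lengths simply add and each stays a separate island — boundary = 81.53 mm. So its perimeter = 81.53 mm. Layer 175 (z = 26.25): the cylinder is absent (z outside [0, 18.5]); the cube at (15.5, 15) does not reach this height (z outside [10.5, 17]); the cube at (14.5, 4.5) (footprint 23×15.5) is included at this height (perimeter 77.00 mm); Merging all regions: only the 23×15.5 cube at (14.5, 4.5) is present, so the union is just that shape — boundary = 77.00 mm. So its perimeter = 77.00 mm. Layer 71 is larger (81.53 vs 77.00 mm).

layer 71 (z = 10.65 mm)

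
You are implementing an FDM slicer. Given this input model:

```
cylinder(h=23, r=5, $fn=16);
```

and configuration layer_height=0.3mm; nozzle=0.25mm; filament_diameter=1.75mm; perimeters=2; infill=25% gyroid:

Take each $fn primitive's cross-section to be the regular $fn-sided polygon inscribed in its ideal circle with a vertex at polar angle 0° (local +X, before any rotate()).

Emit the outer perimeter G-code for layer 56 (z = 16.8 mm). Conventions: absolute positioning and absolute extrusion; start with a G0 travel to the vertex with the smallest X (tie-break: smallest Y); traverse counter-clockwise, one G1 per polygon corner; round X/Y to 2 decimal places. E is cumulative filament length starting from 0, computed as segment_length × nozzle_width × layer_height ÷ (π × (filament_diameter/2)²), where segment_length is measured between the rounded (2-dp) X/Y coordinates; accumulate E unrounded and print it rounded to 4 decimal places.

At z = 16.8 mm: the cylinder: section is a regular 16-gon, circumradius r=5. The outline is a single polygon with 16 vertices. Extrusion per mm of travel: 0.25 × 0.3 / (π × 0.875²) = 0.031181. Accumulating E over each segment gives final E = 0.9735.

G0 X-5.00 Y0.00 Z16.80
G1 X-4.62 Y-1.91 E0.0607
G1 X-3.54 Y-3.54 E0.1217
G1 X-1.91 Y-4.62 E0.1827
G1 X0.00 Y-5.00 E0.2434
G1 X1.91 Y-4.62 E0.3041
G1 X3.54 Y-3.54 E0.3651
G1 X4.62 Y-1.91 E0.4261
G1 X5.00 Y0.00 E0.4868
G1 X4.62 Y1.91 E0.5475
G1 X3.54 Y3.54 E0.6085
G1 X1.91 Y4.62 E0.6694
G1 X0.00 Y5.00 E0.7302
G1 X-1.91 Y4.62 E0.7909
G1 X-3.54 Y3.54 E0.8519
G1 X-4.62 Y1.91 E0.9128
G1 X-5.00 Y0.00 E0.9735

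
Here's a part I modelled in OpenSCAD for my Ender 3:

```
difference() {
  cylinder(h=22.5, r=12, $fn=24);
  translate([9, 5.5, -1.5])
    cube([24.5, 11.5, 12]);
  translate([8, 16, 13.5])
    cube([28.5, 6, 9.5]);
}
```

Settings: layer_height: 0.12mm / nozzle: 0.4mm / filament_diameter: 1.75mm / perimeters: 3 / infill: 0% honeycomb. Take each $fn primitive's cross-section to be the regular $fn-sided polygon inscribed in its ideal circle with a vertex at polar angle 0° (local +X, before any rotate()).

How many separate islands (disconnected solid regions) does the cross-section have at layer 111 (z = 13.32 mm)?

At z = 13.32 mm: the r=12 cylinder contributes a regular 24-gon of circumradius 12; the cube at (9, 5.5) is not intersected at this z (z outside [-1.5, 10.5]); the cube at (8, 16) is absent (z outside [13.5, 23]); Subtracting the remaining from the first: none of the subtracted shapes is present at this height, so the r=12 cylinder is unchanged — 1 connected region. Overall, the cross-section is a single solid region. Island count = 1.

1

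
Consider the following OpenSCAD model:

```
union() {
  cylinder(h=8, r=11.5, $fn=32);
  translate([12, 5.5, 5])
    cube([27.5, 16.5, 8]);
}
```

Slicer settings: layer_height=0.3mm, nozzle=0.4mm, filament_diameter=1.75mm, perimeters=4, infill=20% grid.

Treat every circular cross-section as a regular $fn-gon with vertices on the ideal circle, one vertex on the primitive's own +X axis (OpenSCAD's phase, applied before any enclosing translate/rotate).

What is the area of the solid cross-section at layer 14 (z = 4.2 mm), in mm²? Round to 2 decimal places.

412.81 mm²

At z = 4.2 mm: the cylinder: section is a regular 32-gon, circumradius r=11.5 (area = (32/2)·11.500²·sin(360°/32) = 412.81 mm²); the cube at (12, 5.5) is not intersected at this z (z outside [5, 13]); Merging all regions: only the r=11.5 cylinder is present, so the union is just that shape — area = 412.81 mm². Overall, the cross-section is a single solid region. Net area = 412.81 mm².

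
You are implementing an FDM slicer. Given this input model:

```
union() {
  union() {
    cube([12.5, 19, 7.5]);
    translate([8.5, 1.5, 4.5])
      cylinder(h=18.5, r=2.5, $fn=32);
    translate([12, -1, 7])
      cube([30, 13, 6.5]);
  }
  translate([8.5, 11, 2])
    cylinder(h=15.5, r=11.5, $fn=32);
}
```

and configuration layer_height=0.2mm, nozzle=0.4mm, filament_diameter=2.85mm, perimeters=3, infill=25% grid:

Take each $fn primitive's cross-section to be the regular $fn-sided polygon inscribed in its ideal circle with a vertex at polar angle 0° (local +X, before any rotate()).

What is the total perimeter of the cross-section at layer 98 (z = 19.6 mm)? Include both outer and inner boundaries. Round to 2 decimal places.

At z = 19.6 mm: the cube does not reach this height (z outside [0, 7.5]); the r=2.5 cylinder at (8.5, 1.5) contributes a regular 32-gon of circumradius 2.5 (perimeter = 2·32·2.500·sin(180°/32) = 15.68 mm); the cube at (12, -1) is absent (z outside [7, 13.5]); Taking the union: only the r=2.5 cylinder at (8.5, 1.5) is present, so the union is just that shape — boundary = 15.68 mm; the cylinder at (8.5, 11) is absent (z outside [2, 17.5]); Merging all regions: only the result so far is present, so the union is just that shape — boundary = 15.68 mm. Overall, the cross-section is a single solid region. Total boundary length (outer) = 15.68 mm.

15.68 mm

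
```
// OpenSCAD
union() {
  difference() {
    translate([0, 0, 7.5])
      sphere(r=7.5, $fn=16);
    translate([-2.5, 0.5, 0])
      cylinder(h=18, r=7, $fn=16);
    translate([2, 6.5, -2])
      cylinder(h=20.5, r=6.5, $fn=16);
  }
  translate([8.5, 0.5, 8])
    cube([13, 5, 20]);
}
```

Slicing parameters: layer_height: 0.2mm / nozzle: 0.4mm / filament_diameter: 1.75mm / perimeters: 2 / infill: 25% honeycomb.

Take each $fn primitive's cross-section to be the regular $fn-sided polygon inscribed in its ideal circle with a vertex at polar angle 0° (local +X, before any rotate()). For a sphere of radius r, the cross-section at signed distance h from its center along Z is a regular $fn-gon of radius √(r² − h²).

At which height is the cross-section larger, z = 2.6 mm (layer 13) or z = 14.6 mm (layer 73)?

layer 73 (z = 14.6 mm)

Layer 13 (z = 2.6): the r=7.5 sphere slices to a regular 16-gon of circumradius 5.678 (√(r²−h²) with h=4.9 from center) (area = (16/2)·5.678²·sin(360°/16) = 98.70 mm²); the cylinder at (-2.5, 0.5): section is a regular 16-gon, circumradius r=7 (area = (16/2)·7.000²·sin(360°/16) = 150.01 mm²); the r=6.5 cylinder at (2, 6.5) contributes a regular 16-gon of circumradius 6.5 (area = (16/2)·6.500²·sin(360°/16) = 129.35 mm²); After the difference (first − rest): starting from the r=7.5 sphere (98.70 mm²), the r=7 cylinder at (-2.5, 0.5) partially overlaps it — only the 88.29 mm² overlap (of its 150.01 mm²) is removed, clipping the outline; the r=6.5 cylinder at (2, 6.5) partially overlaps it — only the 3.03 mm² overlap (of its 129.35 mm²) is removed, clipping the outline — area = 7.38 mm²; the cube at (8.5, 0.5) is not intersected at this z (z outside [8, 28]); Taking the union: only the result so far is present, so the union is just that shape — area = 7.38 mm². So its area = 7.38 mm². Layer 73 (z = 14.6): the sphere: section is a regular 16-gon, circumradius = √(r²−h²) = √(7.5²−7.1²) = 2.417 (area = (16/2)·2.417²·sin(360°/16) = 17.88 mm²); the r=7 cylinder at (-2.5, 0.5) contributes a regular 16-gon of circumradius 7 (area = (16/2)·7.000²·sin(360°/16) = 150.01 mm²); the r=6.5 cylinder at (2, 6.5) contributes a regular 16-gon of circumradius 6.5 (area = (16/2)·6.500²·sin(360°/16) = 129.35 mm²); Taking the first minus the rest: starting from the r=7.5 sphere (17.88 mm²), the r=7 cylinder at (-2.5, 0.5) covers all of what remains (removes everything); the r=6.5 cylinder at (2, 6.5) misses the remaining region (no effect) — nothing remains; the cube at (8.5, 0.5) (footprint 13×5) is included at this height (area 65.00 mm²); Combining (union): only the 13×5 cube at (8.5, 0.5) is present, so the union is just that shape — area = 65.00 mm². So its area = 65.00 mm². Layer 73 is larger (65.00 vs 7.38 mm²).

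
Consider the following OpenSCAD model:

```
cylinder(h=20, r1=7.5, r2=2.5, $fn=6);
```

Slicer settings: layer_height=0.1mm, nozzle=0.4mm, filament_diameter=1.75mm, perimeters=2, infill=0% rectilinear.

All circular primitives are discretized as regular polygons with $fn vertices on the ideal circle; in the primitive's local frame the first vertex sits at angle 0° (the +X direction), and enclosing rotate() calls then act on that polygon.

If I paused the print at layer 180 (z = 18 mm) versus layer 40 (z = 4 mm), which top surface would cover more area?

layer 40 (z = 4 mm)

Layer 180 (z = 18): the cone: at t=0.900 of its height the radius interpolates to r₁+(r₂−r₁)t = 3.000, giving a regular 6-gon of that circumradius (area = (6/2)·3.000²·sin(360°/6) = 23.38 mm²). So its area = 23.38 mm². Layer 40 (z = 4): the cone (r1=7.5→r2=2.5) has section circumradius 6.500 here — a regular 6-gon (area = (6/2)·6.500²·sin(360°/6) = 109.77 mm²). So its area = 109.77 mm². Layer 40 is larger (109.77 vs 23.38 mm²).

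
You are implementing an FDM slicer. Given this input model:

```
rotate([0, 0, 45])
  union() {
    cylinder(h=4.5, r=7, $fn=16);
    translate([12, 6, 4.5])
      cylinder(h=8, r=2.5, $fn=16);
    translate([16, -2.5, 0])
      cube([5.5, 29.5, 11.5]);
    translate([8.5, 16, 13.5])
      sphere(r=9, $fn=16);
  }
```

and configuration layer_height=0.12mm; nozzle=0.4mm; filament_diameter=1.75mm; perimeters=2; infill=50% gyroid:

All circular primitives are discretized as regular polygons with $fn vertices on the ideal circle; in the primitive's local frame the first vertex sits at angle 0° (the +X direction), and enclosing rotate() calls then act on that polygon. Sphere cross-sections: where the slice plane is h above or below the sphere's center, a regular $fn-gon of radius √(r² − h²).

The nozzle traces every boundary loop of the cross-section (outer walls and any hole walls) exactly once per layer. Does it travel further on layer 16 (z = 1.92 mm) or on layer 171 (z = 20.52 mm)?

Layer 16 (z = 1.92): the r=7 cylinder contributes a regular 16-gon of circumradius 7 (perimeter = 2·16·7.000·sin(180°/16) = 43.70 mm); the cylinder at (12, 6) is absent (z outside [4.5, 12.5]); the cube at (16, -2.5) (footprint 5.5×29.5) is included at this height (perimeter 70.00 mm); the sphere at (8.5, 16) does not reach this height (|z−center|=11.580 > r=9); Taking the union: the 2 present regions are separate (no shared area or edge), so areas and boundary lengths simply add and each stays a separate island — boundary = 113.70 mm; (whole slice rotated 45° about Z — lengths, areas and connectivity unchanged). So its perimeter = 113.70 mm. Layer 171 (z = 20.52): the cylinder is absent (z outside [0, 4.5]); the cylinder at (12, 6) is absent (z outside [4.5, 12.5]); the cube at (16, -2.5) is not intersected at this z (z outside [0, 11.5]); the sphere at (8.5, 16): section is a regular 16-gon, circumradius = √(r²−h²) = √(9²−7.02²) = 5.632 (perimeter = 2·16·5.632·sin(180°/16) = 35.16 mm); Combining (union): only the r=9 sphere at (8.5, 16) is present, so the union is just that shape — boundary = 35.16 mm; (whole slice rotated 45° about Z — lengths, areas and connectivity unchanged). So its perimeter = 35.16 mm. Layer 16 is larger (113.70 vs 35.16 mm).

layer 16 (z = 1.92 mm)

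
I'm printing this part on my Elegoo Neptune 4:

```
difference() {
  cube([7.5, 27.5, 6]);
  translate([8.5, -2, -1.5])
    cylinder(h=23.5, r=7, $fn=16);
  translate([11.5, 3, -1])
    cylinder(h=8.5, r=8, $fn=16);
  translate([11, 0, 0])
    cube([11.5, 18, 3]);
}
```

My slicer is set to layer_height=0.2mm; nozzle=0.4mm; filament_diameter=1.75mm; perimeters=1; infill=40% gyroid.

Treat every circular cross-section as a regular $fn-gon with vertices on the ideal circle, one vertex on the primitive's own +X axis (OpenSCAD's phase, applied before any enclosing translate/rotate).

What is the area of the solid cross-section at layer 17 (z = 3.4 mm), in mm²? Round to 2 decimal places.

172.82 mm²

At z = 3.4 mm: the 7.5×27.5 cube contributes its full rectangle (area 206.25 mm²); the r=7 cylinder at (8.5, -2) gives a regular 16-gon of circumradius 7 (constant along its height) (area = (16/2)·7.000²·sin(360°/16) = 150.01 mm²); the r=8 cylinder at (11.5, 3) contributes a regular 16-gon of circumradius 8 (area = (16/2)·8.000²·sin(360°/16) = 195.93 mm²); the cube at (11, 0) does not reach this height (z outside [0, 3]); Subtracting the remaining from the first: starting from the 7.5×27.5 cube (206.25 mm²), the r=7 cylinder at (8.5, -2) partially overlaps it — only the 19.00 mm² overlap (of its 150.01 mm²) is removed, clipping the outline; the r=8 cylinder at (11.5, 3) partially overlaps it — only the 14.43 mm² overlap (of its 195.93 mm²) is removed, clipping the outline — area = 172.82 mm². Overall, the cross-section is a single solid region. Net area = 172.82 mm².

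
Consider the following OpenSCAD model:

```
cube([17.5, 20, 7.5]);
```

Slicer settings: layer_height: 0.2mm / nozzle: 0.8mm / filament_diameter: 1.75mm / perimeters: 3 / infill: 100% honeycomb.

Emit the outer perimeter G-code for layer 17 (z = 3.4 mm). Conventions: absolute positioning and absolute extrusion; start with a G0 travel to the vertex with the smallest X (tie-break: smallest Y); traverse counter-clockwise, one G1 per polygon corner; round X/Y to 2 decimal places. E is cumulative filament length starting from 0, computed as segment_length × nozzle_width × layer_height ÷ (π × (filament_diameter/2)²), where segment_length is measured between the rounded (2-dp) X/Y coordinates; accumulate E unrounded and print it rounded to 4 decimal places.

At z = 3.4 mm: the cube is present — its section is the full 17.5×20 rectangle. The outline is a single polygon with 4 vertices. Extrusion per mm of travel: 0.8 × 0.2 / (π × 0.875²) = 0.066520. Accumulating E over each segment gives final E = 4.9890.

G0 X0.00 Y0.00 Z3.40
G1 X17.50 Y0.00 E1.1641
G1 X17.50 Y20.00 E2.4945
G1 X0.00 Y20.00 E3.6586
G1 X0.00 Y0.00 E4.9890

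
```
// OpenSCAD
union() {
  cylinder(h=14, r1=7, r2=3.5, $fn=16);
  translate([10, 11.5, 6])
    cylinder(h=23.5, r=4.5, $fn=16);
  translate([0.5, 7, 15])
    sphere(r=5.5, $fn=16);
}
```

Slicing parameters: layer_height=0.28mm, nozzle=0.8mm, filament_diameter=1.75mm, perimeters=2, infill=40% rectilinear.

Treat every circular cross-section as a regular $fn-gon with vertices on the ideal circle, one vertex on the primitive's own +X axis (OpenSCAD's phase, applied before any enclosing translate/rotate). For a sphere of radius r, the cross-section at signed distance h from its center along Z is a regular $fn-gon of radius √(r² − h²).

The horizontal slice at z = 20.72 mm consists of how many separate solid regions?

1

At z = 20.72 mm: the cone is not intersected at this z (z outside [0, 14]); the r=4.5 cylinder at (10, 11.5) gives a regular 16-gon of circumradius 4.5 (constant along its height); the sphere at (0.5, 7) does not reach this height (|z−center|=5.720 > r=5.5); Combining (union): only the r=4.5 cylinder at (10, 11.5) is present, so the union is just that shape — 1 connected region. The result has 1 disconnected region.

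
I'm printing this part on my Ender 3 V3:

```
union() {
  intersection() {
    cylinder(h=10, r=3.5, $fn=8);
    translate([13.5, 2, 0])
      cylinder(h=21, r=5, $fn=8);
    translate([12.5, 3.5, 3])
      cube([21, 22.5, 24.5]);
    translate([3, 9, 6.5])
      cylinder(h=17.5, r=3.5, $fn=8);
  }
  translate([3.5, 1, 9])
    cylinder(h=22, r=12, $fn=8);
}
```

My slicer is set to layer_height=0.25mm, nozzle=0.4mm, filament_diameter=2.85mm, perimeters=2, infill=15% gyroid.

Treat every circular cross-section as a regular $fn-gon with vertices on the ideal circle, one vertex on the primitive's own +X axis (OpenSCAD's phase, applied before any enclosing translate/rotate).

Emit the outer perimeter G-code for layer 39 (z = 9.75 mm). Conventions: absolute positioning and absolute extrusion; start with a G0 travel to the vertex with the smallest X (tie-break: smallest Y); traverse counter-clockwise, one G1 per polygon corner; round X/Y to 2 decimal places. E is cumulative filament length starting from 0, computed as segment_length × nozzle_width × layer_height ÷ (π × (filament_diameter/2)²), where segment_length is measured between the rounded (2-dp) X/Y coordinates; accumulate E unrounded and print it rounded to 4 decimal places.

G0 X-8.50 Y1.00 Z9.75
G1 X-4.99 Y-7.49 E0.1440
G1 X3.50 Y-11.00 E0.2880
G1 X11.99 Y-7.49 E0.4320
G1 X15.50 Y1.00 E0.5760
G1 X11.99 Y9.49 E0.7200
G1 X3.50 Y13.00 E0.8641
G1 X-4.99 Y9.49 E1.0081
G1 X-8.50 Y1.00 E1.1521

At z = 9.75 mm: the cylinder: section is a regular 8-gon, circumradius r=3.5; the r=5 cylinder at (13.5, 2) gives a regular 8-gon of circumradius 5 (constant along its height); the 21×22.5 cube at (12.5, 3.5) contributes its full rectangle; the r=3.5 cylinder at (3, 9) contributes a regular 8-gon of circumradius 3.5; Taking the intersection: the r=5 cylinder at (13.5, 2) does not overlap the r=3.5 cylinder (empty); the 21×22.5 cube at (12.5, 3.5) does not overlap the running intersection (empty); the r=3.5 cylinder at (3, 9) does not overlap the running intersection (empty) — nothing remains; the r=12 cylinder at (3.5, 1) contributes a regular 8-gon of circumradius 12; Merging all regions: only the r=12 cylinder at (3.5, 1) is present, so the union is just that shape — 1 connected region. The outline is a single polygon with 8 vertices. Extrusion per mm of travel: 0.4 × 0.25 / (π × 1.425²) = 0.015675. Accumulating E over each segment gives final E = 1.1521.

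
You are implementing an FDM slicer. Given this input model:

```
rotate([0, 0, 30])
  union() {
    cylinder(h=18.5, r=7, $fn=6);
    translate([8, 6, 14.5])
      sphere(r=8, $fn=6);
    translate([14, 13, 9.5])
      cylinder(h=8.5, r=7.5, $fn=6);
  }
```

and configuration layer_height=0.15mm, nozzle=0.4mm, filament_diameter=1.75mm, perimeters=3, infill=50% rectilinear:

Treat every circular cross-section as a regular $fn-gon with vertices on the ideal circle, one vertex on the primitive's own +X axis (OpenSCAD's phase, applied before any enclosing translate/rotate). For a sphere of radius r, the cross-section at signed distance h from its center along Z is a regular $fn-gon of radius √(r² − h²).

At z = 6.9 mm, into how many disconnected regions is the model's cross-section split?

2

At z = 6.9 mm: the cylinder: section is a regular 6-gon, circumradius r=7; the r=8 sphere at (8, 6) slices to a regular 6-gon of circumradius 2.498 (√(r²−h²) with h=7.6 from center); the cylinder at (14, 13) does not reach this height (z outside [9.5, 18]); Combining (union): the 2 present regions are separate (no shared area or edge), so areas and boundary lengths simply add and each stays a separate island — 2 connected regions; (rotated 30° about Z; rotation is an isometry so areas/perimeters/island counts are preserved). The result has 2 disconnected regions.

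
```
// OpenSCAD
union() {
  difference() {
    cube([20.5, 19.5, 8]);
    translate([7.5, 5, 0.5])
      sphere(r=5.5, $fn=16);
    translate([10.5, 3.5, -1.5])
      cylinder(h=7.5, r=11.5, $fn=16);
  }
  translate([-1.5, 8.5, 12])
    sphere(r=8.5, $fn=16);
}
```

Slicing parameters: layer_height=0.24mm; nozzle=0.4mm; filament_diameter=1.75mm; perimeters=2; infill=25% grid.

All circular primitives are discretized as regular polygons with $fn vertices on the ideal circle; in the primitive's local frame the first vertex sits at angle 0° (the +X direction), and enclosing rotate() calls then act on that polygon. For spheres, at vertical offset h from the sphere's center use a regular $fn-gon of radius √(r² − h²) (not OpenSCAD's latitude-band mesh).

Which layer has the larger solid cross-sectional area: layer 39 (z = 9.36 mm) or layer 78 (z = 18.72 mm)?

Layer 39 (z = 9.36): the cube does not reach this height (z outside [0, 8]); the sphere at (7.5, 5) is not intersected at this z (|z−center|=8.860 > r=5.5); the cylinder at (10.5, 3.5) does not reach this height (z outside [-1.5, 6]); Subtracting the remaining from the first: the first operand is absent here, so nothing remains; the r=8.5 sphere at (-1.5, 8.5) slices to a regular 16-gon of circumradius 8.080 (√(r²−h²) with h=2.64 from center) (area = (16/2)·8.080²·sin(360°/16) = 199.85 mm²); Taking the union: only the r=8.5 sphere at (-1.5, 8.5) is present, so the union is just that shape — area = 199.85 mm². So its area = 199.85 mm². Layer 78 (z = 18.72): the cube does not reach this height (z outside [0, 8]); the sphere at (7.5, 5) is not intersected at this z (|z−center|=18.220 > r=5.5); the cylinder at (10.5, 3.5) does not reach this height (z outside [-1.5, 6]); Subtracting the remaining from the first: the first operand is absent here, so nothing remains; the r=8.5 sphere at (-1.5, 8.5) slices to a regular 16-gon of circumradius 5.205 (√(r²−h²) with h=6.72 from center) (area = (16/2)·5.205²·sin(360°/16) = 82.94 mm²); Taking the union: only the r=8.5 sphere at (-1.5, 8.5) is present, so the union is just that shape — area = 82.94 mm². So its area = 82.94 mm². Layer 39 is larger (199.85 vs 82.94 mm²).

layer 39 (z = 9.36 mm)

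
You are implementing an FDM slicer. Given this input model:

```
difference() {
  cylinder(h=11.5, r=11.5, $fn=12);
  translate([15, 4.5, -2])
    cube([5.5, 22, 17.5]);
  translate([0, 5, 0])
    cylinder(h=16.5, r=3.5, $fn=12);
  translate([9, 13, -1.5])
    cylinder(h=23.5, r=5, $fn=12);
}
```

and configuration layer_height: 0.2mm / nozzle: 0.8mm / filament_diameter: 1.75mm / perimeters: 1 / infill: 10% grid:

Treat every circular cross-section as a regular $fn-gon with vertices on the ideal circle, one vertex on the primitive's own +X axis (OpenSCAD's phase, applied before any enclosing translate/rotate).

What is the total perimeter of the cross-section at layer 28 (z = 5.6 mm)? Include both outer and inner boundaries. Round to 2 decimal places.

At z = 5.6 mm: the r=11.5 cylinder gives a regular 12-gon of circumradius 11.5 (constant along its height) (perimeter = 2·12·11.500·sin(180°/12) = 71.43 mm); the cube at (15, 4.5) is present — its section is the full 5.5×22 rectangle (perimeter 55.00 mm); the r=3.5 cylinder at (0, 5) gives a regular 12-gon of circumradius 3.5 (constant along its height) (perimeter = 2·12·3.500·sin(180°/12) = 21.74 mm); the r=5 cylinder at (9, 13) contributes a regular 12-gon of circumradius 5 (perimeter = 2·12·5.000·sin(180°/12) = 31.06 mm); Subtracting the remaining from the first: starting from the r=11.5 cylinder, the 5.5×22 cube at (15, 4.5) misses the remaining region (no effect); the r=3.5 cylinder at (0, 5) lies wholly inside it (removes its full 36.75 mm² and its 21.74 mm outline becomes a hole wall); the r=5 cylinder at (9, 13) partially overlaps it — only the 0.80 mm² overlap (of its 75.00 mm²) is removed, clipping the outline — boundary (outer + 1 inner loop) = 93.17 mm. Overall, the cross-section is one region with 1 hole. Total boundary length (outer + inner) = 93.17 mm.

93.17 mm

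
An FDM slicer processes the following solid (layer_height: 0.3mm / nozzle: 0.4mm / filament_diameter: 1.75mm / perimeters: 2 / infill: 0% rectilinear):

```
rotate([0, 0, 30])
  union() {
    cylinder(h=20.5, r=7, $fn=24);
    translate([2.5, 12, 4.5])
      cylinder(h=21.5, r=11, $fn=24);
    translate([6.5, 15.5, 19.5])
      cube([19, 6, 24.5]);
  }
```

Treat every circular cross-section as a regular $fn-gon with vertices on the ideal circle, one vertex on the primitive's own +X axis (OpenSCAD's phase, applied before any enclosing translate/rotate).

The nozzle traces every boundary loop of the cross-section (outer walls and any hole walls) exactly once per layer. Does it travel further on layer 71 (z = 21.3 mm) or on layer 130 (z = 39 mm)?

Layer 71 (z = 21.3): the cylinder does not reach this height (z outside [0, 20.5]); the r=11 cylinder at (2.5, 12) gives a regular 24-gon of circumradius 11 (constant along its height) (perimeter = 2·24·11.000·sin(180°/24) = 68.92 mm); the cube at (6.5, 15.5) (footprint 19×6) is included at this height (perimeter 50.00 mm); Taking the union: the regions partially overlap (shared area 27.05 mm²), so the edge portions inside another operand are dropped and the merged outline is re-measured after clipping — boundary = 97.16 mm; (rotated 30° about Z; rotation is an isometry so areas/perimeters/island counts are preserved). So its perimeter = 97.16 mm. Layer 130 (z = 39): the cylinder does not reach this height (z outside [0, 20.5]); the cylinder at (2.5, 12) is absent (z outside [4.5, 26]); the 19×6 cube at (6.5, 15.5) contributes its full rectangle (perimeter 50.00 mm); Merging all regions: only the 19×6 cube at (6.5, 15.5) is present, so the union is just that shape — boundary = 50.00 mm; (whole slice rotated 30° about Z — lengths, areas and connectivity unchanged). So its perimeter = 50.00 mm. Layer 71 is larger (97.16 vs 50.00 mm).

layer 71 (z = 21.3 mm)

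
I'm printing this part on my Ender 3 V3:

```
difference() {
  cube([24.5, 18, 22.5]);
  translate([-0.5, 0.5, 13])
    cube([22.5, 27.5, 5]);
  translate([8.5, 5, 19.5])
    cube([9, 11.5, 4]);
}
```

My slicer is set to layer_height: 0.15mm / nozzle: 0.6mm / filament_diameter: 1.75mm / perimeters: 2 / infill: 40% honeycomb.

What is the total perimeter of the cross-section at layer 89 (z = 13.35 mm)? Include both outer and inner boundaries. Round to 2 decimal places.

At z = 13.35 mm: the 24.5×18 cube contributes its full rectangle (perimeter 85.00 mm); the cube at (-0.5, 0.5) is present — its section is the full 22.5×27.5 rectangle (perimeter 100.00 mm); the cube at (8.5, 5) is not intersected at this z (z outside [19.5, 23.5]); After the difference (first − rest): starting from the 24.5×18 cube, the 22.5×27.5 cube at (-0.5, 0.5) partially overlaps it — only the 385.00 mm² overlap (of its 618.75 mm²) is removed, clipping the outline — boundary = 85.00 mm. Overall, the cross-section is a single solid region. Total boundary length (outer) = 85.00 mm.

85.00 mm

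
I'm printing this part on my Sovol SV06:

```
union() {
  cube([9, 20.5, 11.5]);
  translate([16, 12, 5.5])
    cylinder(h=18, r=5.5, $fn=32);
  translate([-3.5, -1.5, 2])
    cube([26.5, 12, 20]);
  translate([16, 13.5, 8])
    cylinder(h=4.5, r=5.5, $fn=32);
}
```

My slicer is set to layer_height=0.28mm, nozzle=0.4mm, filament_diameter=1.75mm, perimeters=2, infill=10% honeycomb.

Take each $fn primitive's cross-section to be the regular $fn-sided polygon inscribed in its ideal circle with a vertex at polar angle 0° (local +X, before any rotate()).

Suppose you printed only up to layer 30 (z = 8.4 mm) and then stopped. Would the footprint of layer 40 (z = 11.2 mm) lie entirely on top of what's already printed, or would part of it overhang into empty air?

entirely on top

Compare the two slices. At z = 8.4: the cube is present — its section is the full 9×20.5 rectangle (area 184.50 mm²); the r=5.5 cylinder at (16, 12) gives a regular 32-gon of circumradius 5.5 (constant along its height) (area = (32/2)·5.500²·sin(360°/32) = 94.42 mm²); the cube at (-3.5, -1.5) (footprint 26.5×12) is included at this height (area 318.00 mm²); the r=5.5 cylinder at (16, 13.5) gives a regular 32-gon of circumradius 5.5 (constant along its height) (area = (32/2)·5.500²·sin(360°/32) = 94.42 mm²); Taking the union: the regions partially overlap — summed areas 691.35 mm² minus the doubly-counted overlap 203.51 mm² gives 487.84 mm² — area = 487.84 mm². At z = 11.2: the cube (footprint 9×20.5) is included at this height (area 184.50 mm²); the cylinder at (16, 12): section is a regular 32-gon, circumradius r=5.5 (area = (32/2)·5.500²·sin(360°/32) = 94.42 mm²); the cube at (-3.5, -1.5) (footprint 26.5×12) is included at this height (area 318.00 mm²); the r=5.5 cylinder at (16, 13.5) contributes a regular 32-gon of circumradius 5.5 (area = (32/2)·5.500²·sin(360°/32) = 94.42 mm²); Taking the union: the regions partially overlap — summed areas 691.35 mm² minus the doubly-counted overlap 203.51 mm² gives 487.84 mm² — area = 487.84 mm². Checking containment: the cross-section at z = 11.2 is a subset of the cross-section at z = 8.4.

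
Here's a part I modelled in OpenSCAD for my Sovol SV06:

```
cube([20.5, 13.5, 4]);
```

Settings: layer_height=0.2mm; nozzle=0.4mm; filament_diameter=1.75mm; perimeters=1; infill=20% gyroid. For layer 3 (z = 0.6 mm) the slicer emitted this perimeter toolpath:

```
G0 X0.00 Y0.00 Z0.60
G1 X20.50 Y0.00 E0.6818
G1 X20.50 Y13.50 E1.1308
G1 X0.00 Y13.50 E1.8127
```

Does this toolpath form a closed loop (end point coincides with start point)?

Start point (G0): (0.00, 0.00). End point (last G1): the path does not return to the start — open.

no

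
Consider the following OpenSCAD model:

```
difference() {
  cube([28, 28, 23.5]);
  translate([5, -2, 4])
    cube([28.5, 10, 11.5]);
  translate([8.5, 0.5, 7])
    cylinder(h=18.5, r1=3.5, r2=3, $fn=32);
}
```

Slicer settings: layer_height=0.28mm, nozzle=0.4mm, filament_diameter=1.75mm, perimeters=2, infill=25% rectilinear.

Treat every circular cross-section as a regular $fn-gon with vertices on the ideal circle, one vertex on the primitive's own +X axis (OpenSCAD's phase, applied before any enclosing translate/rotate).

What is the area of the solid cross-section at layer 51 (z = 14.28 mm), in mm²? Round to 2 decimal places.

At z = 14.28 mm: the cube is present — its section is the full 28×28 rectangle (area 784.00 mm²); the cube at (5, -2) (footprint 28.5×10) is included at this height (area 285.00 mm²); the cone at (8.5, 0.5) (r1=3.5→r2=3) has section circumradius 3.303 here — a regular 32-gon (area = (32/2)·3.303²·sin(360°/32) = 34.06 mm²); Subtracting the remaining from the first: starting from the 28×28 cube (784.00 mm²), the 28.5×10 cube at (5, -2) partially overlaps it — only the 184.00 mm² overlap (of its 285.00 mm²) is removed, clipping the outline; the cone at (8.5, 0.5) misses the remaining region (no effect) — area = 600.00 mm². Overall, the cross-section is a single solid region. Net area = 600.00 mm².

600.00 mm²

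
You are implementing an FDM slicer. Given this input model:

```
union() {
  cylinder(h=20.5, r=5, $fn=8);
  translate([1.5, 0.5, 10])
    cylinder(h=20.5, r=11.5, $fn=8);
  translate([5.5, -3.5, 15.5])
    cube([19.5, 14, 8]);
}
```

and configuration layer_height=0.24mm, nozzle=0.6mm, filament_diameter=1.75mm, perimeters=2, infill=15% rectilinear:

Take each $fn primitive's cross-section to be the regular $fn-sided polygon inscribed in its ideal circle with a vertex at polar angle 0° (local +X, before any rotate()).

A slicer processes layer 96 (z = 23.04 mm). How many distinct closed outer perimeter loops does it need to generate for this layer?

At z = 23.04 mm: the cylinder is not intersected at this z (z outside [0, 20.5]); the cylinder at (1.5, 0.5): section is a regular 8-gon, circumradius r=11.5; the cube at (5.5, -3.5) is present — its section is the full 19.5×14 rectangle; Merging all regions: the regions partially overlap (shared area 77.51 mm²), so overlapping operands fuse into one piece — 1 connected region. The result has 1 disconnected region.

1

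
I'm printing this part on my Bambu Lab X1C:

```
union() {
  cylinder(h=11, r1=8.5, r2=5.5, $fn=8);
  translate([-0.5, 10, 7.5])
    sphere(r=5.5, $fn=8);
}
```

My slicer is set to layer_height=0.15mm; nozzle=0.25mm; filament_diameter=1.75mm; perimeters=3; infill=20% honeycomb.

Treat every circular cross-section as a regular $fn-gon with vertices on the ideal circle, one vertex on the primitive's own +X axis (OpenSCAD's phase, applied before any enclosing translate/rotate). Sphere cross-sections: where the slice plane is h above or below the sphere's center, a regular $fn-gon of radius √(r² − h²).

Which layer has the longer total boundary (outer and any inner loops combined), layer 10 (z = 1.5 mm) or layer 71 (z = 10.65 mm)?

layer 71 (z = 10.65 mm)

Layer 10 (z = 1.5): the cone (r1=8.5→r2=5.5) has section circumradius 8.091 here — a regular 8-gon (perimeter = 2·8·8.091·sin(180°/8) = 49.54 mm); the sphere at (-0.5, 10) does not reach this height (|z−center|=6.000 > r=5.5); Merging all regions: only the cone is present, so the union is just that shape — boundary = 49.54 mm. So its perimeter = 49.54 mm. Layer 71 (z = 10.65): the cone: at t=0.968 of its height the radius interpolates to r₁+(r₂−r₁)t = 5.595, giving a regular 8-gon of that circumradius (perimeter = 2·8·5.595·sin(180°/8) = 34.26 mm); the r=5.5 sphere at (-0.5, 10) contributes a regular 8-gon of circumradius √(5.5²−3.15²) = 4.509 (perimeter = 2·8·4.509·sin(180°/8) = 27.61 mm); Taking the union: the 2 present regions are separate (no shared area or edge), so areas and boundary lengths simply add and each stays a separate island — boundary = 61.87 mm. So its perimeter = 61.87 mm. Layer 71 is larger (61.87 vs 49.54 mm).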